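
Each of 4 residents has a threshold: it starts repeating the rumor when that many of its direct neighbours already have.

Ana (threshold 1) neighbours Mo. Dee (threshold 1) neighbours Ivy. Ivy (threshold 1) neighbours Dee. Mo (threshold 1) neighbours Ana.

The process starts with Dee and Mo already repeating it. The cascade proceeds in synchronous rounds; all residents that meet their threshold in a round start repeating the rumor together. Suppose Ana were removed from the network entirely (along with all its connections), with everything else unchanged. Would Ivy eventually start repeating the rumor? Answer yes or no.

yes

With Ana removed:
Round 1 — Dee, Mo start repeating the rumor (initial).
Round 2 — checking thresholds:
  Ivy: 1 of 1 neighbours ≥ 1, starts repeating the rumor.
Round 3 — no new spreads; cascade stops.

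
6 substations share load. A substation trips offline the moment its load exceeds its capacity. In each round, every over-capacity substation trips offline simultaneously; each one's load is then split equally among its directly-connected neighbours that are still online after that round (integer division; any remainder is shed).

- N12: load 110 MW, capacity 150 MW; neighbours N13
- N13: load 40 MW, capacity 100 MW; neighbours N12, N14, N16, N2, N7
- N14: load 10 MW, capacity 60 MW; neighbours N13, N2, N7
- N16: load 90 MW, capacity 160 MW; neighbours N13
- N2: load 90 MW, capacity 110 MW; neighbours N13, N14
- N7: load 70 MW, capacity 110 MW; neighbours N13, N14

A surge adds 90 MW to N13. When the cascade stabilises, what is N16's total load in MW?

Round 1 — N13 at 130 > 100. N13 trips offline.
  N13 sheds 130 MW to N12, N14, N16, N2, N7: 26 each.
    N12: 110+26 = 136 ≤ 150
    N14: 10+26 = 36 ≤ 60
    N16: 90+26 = 116 ≤ 160
    N2: 90+26 = 116 > 110
    N7: 70+26 = 96 ≤ 110
Round 2 — N2 trips offline.
  N2 sheds 116 MW to N14: 116 each.
    N14: 36+116 = 152 > 60
Round 3 — N14 trips offline.
  N14 sheds 152 MW to N7: 152 each.
    N7: 96+152 = 248 > 110
Round 4 — N7 trips offline.
  N7 sheds 248 MW: no online neighbours, lost.
No further trips.

116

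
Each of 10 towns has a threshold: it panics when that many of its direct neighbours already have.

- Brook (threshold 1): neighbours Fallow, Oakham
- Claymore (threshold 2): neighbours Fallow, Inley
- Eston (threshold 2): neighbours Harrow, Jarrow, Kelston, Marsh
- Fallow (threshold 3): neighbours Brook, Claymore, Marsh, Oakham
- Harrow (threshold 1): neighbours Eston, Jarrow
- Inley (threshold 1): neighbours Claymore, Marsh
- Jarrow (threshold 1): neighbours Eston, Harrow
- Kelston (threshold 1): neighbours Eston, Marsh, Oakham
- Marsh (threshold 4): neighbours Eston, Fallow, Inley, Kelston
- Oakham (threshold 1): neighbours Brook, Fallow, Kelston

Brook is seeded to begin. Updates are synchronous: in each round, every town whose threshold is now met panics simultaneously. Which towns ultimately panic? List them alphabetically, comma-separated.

Round 1 — Brook panics (initial).
Round 2 — checking thresholds:
  Fallow: 1 of 4 neighbours < 3, below threshold.
  Oakham: 1 of 3 neighbours ≥ 1, panics.
Round 3 — checking thresholds:
  Fallow: 2 of 4 neighbours < 3, below threshold.
  Kelston: 1 of 3 neighbours ≥ 1, panics.
Round 4 — no new panics; cascade stops.

Brook, Kelston, Oakham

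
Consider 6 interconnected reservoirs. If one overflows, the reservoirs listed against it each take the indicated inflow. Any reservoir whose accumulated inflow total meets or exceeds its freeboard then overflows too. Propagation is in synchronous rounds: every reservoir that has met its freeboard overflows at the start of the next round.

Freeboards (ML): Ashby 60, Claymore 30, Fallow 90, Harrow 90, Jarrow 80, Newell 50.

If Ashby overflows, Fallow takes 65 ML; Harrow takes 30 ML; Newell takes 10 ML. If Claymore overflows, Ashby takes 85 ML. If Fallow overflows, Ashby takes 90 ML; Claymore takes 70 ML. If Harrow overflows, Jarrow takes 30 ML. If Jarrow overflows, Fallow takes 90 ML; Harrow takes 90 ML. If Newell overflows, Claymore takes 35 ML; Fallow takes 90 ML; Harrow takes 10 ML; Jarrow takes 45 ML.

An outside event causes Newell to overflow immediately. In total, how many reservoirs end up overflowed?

Round 1 — Newell overflows (initial).
  Claymore: +35 → 35 ≥ 30
  Fallow: +90 → 90 ≥ 90
  Harrow: +10 → 10 < 90
  Jarrow: +45 → 45 < 80
Round 2 — Claymore, Fallow overflow.
  Ashby: +85+90 → 175 ≥ 60
Round 3 — Ashby overflows.
  Harrow: +30 → 40 < 90
No further overflows.

4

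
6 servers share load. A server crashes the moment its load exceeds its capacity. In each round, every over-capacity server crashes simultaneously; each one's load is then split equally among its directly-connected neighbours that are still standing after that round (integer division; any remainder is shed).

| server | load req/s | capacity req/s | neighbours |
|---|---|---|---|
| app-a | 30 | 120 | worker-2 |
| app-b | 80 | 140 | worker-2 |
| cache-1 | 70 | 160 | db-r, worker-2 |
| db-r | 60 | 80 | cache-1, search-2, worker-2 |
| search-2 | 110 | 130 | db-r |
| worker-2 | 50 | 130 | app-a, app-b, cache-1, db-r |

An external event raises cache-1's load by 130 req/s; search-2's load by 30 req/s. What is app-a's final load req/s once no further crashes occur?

Round 1 — cache-1 at 200 > 160; search-2 at 140 > 130. cache-1, search-2 crash.
  cache-1 sheds 200 req/s to db-r, worker-2: 100 each.
    db-r: 60+100 = 160 > 80
    worker-2: 50+100 = 150 > 130
  search-2 sheds 140 req/s to db-r: 140 each.
    db-r: 160+140 = 300 > 80
Round 2 — db-r, worker-2 crash.
  db-r sheds 300 req/s: no online neighbours, lost.
  worker-2 sheds 150 req/s to app-a, app-b: 75 each.
    app-a: 30+75 = 105 ≤ 120
    app-b: 80+75 = 155 > 140
Round 3 — app-b crashes.
  app-b sheds 155 req/s: no online neighbours, lost.
No further crashes.

105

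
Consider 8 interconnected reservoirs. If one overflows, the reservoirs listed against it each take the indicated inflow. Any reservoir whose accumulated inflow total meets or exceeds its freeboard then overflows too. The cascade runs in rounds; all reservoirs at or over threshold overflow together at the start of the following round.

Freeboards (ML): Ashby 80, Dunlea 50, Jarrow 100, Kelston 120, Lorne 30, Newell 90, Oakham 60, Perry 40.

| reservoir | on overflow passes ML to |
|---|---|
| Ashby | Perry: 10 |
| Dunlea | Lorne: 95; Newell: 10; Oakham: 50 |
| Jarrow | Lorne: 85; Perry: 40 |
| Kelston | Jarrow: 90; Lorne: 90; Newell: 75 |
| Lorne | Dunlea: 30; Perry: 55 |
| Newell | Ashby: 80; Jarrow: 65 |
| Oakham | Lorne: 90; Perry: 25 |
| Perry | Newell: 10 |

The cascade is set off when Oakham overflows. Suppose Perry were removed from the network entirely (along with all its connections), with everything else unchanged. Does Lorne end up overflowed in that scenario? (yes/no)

With Perry removed:
Round 1 — Oakham overflows (initial).
  Lorne: +90 → 90 ≥ 30
Round 2 — Lorne overflows.
  Dunlea: +30 → 30 < 50
No further overflows.

yes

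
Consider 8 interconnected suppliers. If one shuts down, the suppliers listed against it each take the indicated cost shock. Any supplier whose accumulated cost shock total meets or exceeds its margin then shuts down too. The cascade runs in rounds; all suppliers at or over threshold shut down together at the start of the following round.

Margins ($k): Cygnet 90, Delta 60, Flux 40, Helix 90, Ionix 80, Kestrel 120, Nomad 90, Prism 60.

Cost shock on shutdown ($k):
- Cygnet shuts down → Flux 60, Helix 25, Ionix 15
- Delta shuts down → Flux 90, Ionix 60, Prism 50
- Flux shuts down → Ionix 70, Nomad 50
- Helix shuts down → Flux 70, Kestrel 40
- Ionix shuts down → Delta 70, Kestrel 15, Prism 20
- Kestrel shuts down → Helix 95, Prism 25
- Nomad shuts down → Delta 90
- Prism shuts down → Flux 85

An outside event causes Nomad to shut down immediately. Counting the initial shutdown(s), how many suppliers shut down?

Round 1 — Nomad shuts down (initial).
  Delta: +90 → 90 ≥ 60
Round 2 — Delta shuts down.
  Flux: +90 → 90 ≥ 40
  Ionix: +60 → 60 < 80
  Prism: +50 → 50 < 60
Round 3 — Flux shuts down.
  Ionix: +70 → 130 ≥ 80
Round 4 — Ionix shuts down.
  Kestrel: +15 → 15 < 120
  Prism: +20 → 70 ≥ 60
Round 5 — Prism shuts down.
No further shutdowns.

5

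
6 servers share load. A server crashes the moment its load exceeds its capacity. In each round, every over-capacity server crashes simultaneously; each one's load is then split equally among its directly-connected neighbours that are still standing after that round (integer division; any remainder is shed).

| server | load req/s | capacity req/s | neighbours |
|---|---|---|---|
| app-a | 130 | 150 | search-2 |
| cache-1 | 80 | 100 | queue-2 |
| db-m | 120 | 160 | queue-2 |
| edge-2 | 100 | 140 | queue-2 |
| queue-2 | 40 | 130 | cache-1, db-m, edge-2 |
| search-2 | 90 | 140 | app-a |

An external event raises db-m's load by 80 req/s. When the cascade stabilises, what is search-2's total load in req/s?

Round 1 — db-m at 200 > 160. db-m crashes.
  db-m sheds 200 req/s to queue-2: 200 each.
    queue-2: 40+200 = 240 > 130
Round 2 — queue-2 crashes.
  queue-2 sheds 240 req/s to cache-1, edge-2: 120 each.
    cache-1: 80+120 = 200 > 100
    edge-2: 100+120 = 220 > 140
Round 3 — cache-1, edge-2 crash.
  cache-1 sheds 200 req/s: no online neighbours, lost.
  edge-2 sheds 220 req/s: no online neighbours, lost.
No further crashes.

90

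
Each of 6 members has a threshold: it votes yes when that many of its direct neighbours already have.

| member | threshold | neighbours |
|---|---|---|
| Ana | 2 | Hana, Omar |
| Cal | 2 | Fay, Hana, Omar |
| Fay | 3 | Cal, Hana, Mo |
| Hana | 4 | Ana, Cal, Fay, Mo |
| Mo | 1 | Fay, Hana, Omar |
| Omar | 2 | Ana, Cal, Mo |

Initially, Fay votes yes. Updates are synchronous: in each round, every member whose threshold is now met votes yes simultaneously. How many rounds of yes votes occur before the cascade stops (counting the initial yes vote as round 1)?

Round 1 — Fay votes yes (initial).
Round 2 — checking thresholds:
  Cal: 1 of 3 neighbours < 2, holds.
  Hana: 1 of 4 neighbours < 4, holds.
  Mo: 1 of 3 neighbours ≥ 1, votes yes.
Round 3 — no new yes votes; cascade stops.

2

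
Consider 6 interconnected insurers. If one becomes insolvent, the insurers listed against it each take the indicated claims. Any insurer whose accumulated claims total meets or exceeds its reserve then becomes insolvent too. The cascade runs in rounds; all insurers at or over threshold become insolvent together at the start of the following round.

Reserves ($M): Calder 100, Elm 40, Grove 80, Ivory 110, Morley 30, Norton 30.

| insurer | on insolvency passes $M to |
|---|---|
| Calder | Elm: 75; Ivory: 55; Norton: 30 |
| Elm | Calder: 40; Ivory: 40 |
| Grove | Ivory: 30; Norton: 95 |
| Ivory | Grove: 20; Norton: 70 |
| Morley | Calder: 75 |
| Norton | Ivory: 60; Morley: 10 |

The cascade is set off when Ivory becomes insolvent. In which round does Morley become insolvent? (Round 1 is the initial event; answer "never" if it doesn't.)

never

Round 1 — Ivory becomes insolvent (initial).
  Grove: +20 → 20 < 80
  Norton: +70 → 70 ≥ 30
Round 2 — Norton becomes insolvent.
  Morley: +10 → 10 < 30
No further insolvencies.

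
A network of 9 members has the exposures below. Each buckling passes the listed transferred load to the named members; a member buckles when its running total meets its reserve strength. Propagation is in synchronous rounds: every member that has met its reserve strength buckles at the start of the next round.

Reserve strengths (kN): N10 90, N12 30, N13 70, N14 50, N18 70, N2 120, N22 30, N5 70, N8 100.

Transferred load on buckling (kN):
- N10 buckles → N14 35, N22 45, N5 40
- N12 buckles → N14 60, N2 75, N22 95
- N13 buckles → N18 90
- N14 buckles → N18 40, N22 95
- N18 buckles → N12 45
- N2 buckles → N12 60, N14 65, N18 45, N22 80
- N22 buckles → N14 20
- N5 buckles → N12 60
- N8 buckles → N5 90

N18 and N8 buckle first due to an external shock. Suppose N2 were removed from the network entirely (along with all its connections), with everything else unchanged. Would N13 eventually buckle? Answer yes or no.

With N2 removed:
Round 1 — N18, N8 buckle (initial).
  N12: +45 → 45 ≥ 30
  N5: +90 → 90 ≥ 70
Round 2 — N12, N5 buckle.
  N14: +60 → 60 ≥ 50
  N22: +95 → 95 ≥ 30
Round 3 — N14, N22 buckle.
No further bucklings.

no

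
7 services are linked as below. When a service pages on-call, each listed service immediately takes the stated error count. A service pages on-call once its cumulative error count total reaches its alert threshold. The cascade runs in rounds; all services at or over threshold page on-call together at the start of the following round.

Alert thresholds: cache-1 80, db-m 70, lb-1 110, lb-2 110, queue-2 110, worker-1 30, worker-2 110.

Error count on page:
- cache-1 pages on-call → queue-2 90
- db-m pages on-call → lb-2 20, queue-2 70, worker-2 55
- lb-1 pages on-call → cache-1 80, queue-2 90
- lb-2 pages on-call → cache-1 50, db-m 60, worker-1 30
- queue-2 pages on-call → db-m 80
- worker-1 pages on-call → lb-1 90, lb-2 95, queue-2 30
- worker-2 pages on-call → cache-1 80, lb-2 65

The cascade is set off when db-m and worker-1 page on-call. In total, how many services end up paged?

Round 1 — db-m, worker-1 page on-call (initial).
  lb-1: +90 → 90 < 110
  lb-2: +20+95 → 115 ≥ 110
  queue-2: +70+30 → 100 < 110
  worker-2: +55 → 55 < 110
Round 2 — lb-2 pages on-call.
  cache-1: +50 → 50 < 80
No further pages.

3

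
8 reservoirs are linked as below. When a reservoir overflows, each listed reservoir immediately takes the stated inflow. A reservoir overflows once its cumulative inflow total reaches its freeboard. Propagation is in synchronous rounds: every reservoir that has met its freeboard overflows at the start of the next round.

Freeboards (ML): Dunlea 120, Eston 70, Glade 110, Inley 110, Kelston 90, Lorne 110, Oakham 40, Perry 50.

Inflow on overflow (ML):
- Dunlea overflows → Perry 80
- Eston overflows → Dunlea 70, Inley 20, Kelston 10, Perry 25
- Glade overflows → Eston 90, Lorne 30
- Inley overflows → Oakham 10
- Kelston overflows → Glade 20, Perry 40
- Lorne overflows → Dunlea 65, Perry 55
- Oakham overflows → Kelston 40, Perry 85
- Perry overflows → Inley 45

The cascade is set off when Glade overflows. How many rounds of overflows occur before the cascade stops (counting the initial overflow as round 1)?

Round 1 — Glade overflows (initial).
  Eston: +90 → 90 ≥ 70
  Lorne: +30 → 30 < 110
Round 2 — Eston overflows.
  Dunlea: +70 → 70 < 120
  Inley: +20 → 20 < 110
  Kelston: +10 → 10 < 90
  Perry: +25 → 25 < 50
No further overflows.

2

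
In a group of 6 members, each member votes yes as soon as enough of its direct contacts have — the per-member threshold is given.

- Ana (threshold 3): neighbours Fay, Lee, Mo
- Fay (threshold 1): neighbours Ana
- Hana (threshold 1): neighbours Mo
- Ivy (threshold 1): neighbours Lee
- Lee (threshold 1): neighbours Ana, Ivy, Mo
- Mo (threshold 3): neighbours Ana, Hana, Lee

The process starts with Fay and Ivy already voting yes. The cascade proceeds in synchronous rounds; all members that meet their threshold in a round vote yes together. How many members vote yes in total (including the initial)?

3

Round 1 — Fay, Ivy vote yes (initial).
Round 2 — checking thresholds:
  Ana: 1 of 3 neighbours < 3, not yet.
  Lee: 1 of 3 neighbours ≥ 1, votes yes.
Round 3 — no new yes votes; cascade stops.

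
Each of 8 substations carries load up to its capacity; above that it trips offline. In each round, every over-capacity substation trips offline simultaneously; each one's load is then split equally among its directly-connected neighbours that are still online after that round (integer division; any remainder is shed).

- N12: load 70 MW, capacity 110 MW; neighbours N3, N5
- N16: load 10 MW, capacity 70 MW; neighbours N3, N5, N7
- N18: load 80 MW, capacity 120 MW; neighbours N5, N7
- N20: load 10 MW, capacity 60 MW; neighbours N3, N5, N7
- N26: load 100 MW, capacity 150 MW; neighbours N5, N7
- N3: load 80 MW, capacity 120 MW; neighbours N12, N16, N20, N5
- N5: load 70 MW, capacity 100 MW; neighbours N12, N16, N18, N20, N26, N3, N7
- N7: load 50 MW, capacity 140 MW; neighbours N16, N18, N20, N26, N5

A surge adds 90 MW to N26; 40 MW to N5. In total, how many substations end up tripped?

8

Round 1 — N26 at 190 > 150; N5 at 110 > 100. N26, N5 trip offline.
  N26 sheds 190 MW to N7: 190 each.
    N7: 50+190 = 240 > 140
  N5 sheds 110 MW to N12, N16, N18, N20, N3, N7: 18 each (2 lost).
    N12: 70+18 = 88 ≤ 110
    N16: 10+18 = 28 ≤ 70
    N18: 80+18 = 98 ≤ 120
    N20: 10+18 = 28 ≤ 60
    N3: 80+18 = 98 ≤ 120
    N7: 240+18 = 258 > 140
Round 2 — N7 trips offline.
  N7 sheds 258 MW to N16, N18, N20: 86 each.
    N16: 28+86 = 114 > 70
    N18: 98+86 = 184 > 120
    N20: 28+86 = 114 > 60
Round 3 — N16, N18, N20 trip offline.
  N16 sheds 114 MW to N3: 114 each.
    N3: 98+114 = 212 > 120
  N18 sheds 184 MW: no online neighbours, lost.
  N20 sheds 114 MW to N3: 114 each.
    N3: 212+114 = 326 > 120
Round 4 — N3 trips offline.
  N3 sheds 326 MW to N12: 326 each.
    N12: 88+326 = 414 > 110
Round 5 — N12 trips offline.
  N12 sheds 414 MW: no online neighbours, lost.
No further trips.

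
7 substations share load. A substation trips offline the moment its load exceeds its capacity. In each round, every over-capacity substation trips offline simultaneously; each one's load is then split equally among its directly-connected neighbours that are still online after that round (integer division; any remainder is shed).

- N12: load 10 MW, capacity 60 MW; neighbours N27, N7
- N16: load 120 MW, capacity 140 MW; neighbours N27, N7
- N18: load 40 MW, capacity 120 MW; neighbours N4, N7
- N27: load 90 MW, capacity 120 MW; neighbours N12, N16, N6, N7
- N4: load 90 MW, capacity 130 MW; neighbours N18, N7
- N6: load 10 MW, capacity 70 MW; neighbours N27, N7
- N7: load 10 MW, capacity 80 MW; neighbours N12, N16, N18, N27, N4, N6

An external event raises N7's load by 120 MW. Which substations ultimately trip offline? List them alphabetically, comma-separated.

N12, N16, N27, N6, N7

Round 1 — N7 at 130 > 80. N7 trips offline.
  N7 sheds 130 MW to N12, N16, N18, N27, N4, N6: 21 each (4 lost).
    N12: 10+21 = 31 ≤ 60
    N16: 120+21 = 141 > 140
    N18: 40+21 = 61 ≤ 120
    N27: 90+21 = 111 ≤ 120
    N4: 90+21 = 111 ≤ 130
    N6: 10+21 = 31 ≤ 70
Round 2 — N16 trips offline.
  N16 sheds 141 MW to N27: 141 each.
    N27: 111+141 = 252 > 120
Round 3 — N27 trips offline.
  N27 sheds 252 MW to N12, N6: 126 each.
    N12: 31+126 = 157 > 60
    N6: 31+126 = 157 > 70
Round 4 — N12, N6 trip offline.
  N12 sheds 157 MW: no online neighbours, lost.
  N6 sheds 157 MW: no online neighbours, lost.
No further trips.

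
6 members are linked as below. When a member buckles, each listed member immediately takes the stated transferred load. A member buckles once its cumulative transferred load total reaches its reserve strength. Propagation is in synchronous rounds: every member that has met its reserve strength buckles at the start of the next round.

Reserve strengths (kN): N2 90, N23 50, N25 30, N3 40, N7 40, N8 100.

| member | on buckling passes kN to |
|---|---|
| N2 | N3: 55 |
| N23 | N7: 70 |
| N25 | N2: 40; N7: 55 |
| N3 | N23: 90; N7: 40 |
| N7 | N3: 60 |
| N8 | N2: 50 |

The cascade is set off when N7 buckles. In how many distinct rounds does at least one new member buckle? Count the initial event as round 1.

3

Round 1 — N7 buckles (initial).
  N3: +60 → 60 ≥ 40
Round 2 — N3 buckles.
  N23: +90 → 90 ≥ 50
Round 3 — N23 buckles.
No further bucklings.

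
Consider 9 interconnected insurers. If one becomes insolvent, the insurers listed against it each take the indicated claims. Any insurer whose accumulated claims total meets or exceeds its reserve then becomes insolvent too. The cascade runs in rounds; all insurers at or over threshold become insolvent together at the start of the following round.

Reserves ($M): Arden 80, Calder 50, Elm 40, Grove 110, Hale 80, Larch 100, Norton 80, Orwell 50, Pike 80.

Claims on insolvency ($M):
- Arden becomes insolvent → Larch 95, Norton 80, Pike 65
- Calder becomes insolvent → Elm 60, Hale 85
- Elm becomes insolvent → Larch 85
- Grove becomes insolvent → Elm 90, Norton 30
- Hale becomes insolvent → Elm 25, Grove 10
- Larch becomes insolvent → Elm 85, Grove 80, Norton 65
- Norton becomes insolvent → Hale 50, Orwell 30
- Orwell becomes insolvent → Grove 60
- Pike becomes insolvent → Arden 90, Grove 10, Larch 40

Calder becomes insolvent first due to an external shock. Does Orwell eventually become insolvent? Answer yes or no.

Round 1 — Calder becomes insolvent (initial).
  Elm: +60 → 60 ≥ 40
  Hale: +85 → 85 ≥ 80
Round 2 — Elm, Hale become insolvent.
  Grove: +10 → 10 < 110
  Larch: +85 → 85 < 100
No further insolvencies.

no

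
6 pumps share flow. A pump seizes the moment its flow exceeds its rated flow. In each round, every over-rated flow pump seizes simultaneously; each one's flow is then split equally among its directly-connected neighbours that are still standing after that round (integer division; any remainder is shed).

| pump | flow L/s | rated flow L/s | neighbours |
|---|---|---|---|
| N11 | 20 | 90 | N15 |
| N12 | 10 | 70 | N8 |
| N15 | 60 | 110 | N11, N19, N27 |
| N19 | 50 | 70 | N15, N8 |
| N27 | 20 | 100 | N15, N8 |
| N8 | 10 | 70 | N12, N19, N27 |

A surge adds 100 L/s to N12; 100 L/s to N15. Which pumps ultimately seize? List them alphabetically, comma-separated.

N12, N15, N19, N27, N8

Round 1 — N12 at 110 > 70; N15 at 160 > 110. N12, N15 seize.
  N12 sheds 110 L/s to N8: 110 each.
    N8: 10+110 = 120 > 70
  N15 sheds 160 L/s to N11, N19, N27: 53 each (1 lost).
    N11: 20+53 = 73 ≤ 90
    N19: 50+53 = 103 > 70
    N27: 20+53 = 73 ≤ 100
Round 2 — N19, N8 seize.
  N19 sheds 103 L/s: no online neighbours, lost.
  N8 sheds 120 L/s to N27: 120 each.
    N27: 73+120 = 193 > 100
Round 3 — N27 seizes.
  N27 sheds 193 L/s: no online neighbours, lost.
No further seizures.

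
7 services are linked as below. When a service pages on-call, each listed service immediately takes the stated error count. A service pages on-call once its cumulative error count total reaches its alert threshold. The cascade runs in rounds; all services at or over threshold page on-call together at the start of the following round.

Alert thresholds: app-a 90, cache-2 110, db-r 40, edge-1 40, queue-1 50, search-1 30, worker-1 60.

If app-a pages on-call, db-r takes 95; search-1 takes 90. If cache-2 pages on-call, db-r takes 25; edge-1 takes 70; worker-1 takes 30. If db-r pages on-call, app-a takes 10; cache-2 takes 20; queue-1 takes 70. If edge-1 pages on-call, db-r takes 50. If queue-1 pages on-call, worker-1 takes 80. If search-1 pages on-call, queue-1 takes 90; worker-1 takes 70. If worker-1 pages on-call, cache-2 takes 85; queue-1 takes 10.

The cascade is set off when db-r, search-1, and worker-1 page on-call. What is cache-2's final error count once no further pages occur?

Round 1 — db-r, search-1, worker-1 page on-call (initial).
  app-a: +10 → 10 < 90
  cache-2: +20+85 → 105 < 110
  queue-1: +70+90+10 → 170 ≥ 50
Round 2 — queue-1 pages on-call.
No further pages.

105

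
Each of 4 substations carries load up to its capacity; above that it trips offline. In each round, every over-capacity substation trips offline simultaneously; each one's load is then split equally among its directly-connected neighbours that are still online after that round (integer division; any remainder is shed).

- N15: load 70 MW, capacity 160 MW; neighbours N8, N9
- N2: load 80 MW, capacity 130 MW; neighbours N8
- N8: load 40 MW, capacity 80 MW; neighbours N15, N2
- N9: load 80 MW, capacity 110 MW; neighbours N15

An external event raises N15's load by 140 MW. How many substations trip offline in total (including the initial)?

Round 1 — N15 at 210 > 160. N15 trips offline.
  N15 sheds 210 MW to N8, N9: 105 each.
    N8: 40+105 = 145 > 80
    N9: 80+105 = 185 > 110
Round 2 — N8, N9 trip offline.
  N8 sheds 145 MW to N2: 145 each.
    N2: 80+145 = 225 > 130
  N9 sheds 185 MW: no online neighbours, lost.
Round 3 — N2 trips offline.
  N2 sheds 225 MW: no online neighbours, lost.
No further trips.

4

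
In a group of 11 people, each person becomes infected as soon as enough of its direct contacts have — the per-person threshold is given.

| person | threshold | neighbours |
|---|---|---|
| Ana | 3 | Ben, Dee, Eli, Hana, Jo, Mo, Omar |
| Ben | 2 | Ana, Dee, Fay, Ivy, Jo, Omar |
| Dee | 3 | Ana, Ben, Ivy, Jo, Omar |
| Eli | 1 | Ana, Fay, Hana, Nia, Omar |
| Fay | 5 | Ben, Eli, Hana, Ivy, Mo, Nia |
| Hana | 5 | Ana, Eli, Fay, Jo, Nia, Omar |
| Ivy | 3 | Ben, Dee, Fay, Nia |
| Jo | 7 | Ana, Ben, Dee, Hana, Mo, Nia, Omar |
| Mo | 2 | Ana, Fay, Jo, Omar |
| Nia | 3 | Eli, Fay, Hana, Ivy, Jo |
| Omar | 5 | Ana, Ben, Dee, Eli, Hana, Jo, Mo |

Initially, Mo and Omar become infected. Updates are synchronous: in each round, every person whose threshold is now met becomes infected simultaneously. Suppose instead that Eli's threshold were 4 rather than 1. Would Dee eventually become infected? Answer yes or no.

With Eli's threshold at 4:
Round 1 — Mo, Omar become infected (initial).
Round 2 — no new infections; cascade stops.

no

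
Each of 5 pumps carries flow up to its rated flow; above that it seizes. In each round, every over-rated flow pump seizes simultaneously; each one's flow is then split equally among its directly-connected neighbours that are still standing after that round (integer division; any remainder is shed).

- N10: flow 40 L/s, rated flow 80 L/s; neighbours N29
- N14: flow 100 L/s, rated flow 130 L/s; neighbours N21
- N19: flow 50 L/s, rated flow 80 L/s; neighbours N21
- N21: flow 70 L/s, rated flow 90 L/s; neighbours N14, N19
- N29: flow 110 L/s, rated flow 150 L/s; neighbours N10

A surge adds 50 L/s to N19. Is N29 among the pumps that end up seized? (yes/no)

Round 1 — N19 at 100 > 80. N19 seizes.
  N19 sheds 100 L/s to N21: 100 each.
    N21: 70+100 = 170 > 90
Round 2 — N21 seizes.
  N21 sheds 170 L/s to N14: 170 each.
    N14: 100+170 = 270 > 130
Round 3 — N14 seizes.
  N14 sheds 270 L/s: no online neighbours, lost.
No further seizures.

no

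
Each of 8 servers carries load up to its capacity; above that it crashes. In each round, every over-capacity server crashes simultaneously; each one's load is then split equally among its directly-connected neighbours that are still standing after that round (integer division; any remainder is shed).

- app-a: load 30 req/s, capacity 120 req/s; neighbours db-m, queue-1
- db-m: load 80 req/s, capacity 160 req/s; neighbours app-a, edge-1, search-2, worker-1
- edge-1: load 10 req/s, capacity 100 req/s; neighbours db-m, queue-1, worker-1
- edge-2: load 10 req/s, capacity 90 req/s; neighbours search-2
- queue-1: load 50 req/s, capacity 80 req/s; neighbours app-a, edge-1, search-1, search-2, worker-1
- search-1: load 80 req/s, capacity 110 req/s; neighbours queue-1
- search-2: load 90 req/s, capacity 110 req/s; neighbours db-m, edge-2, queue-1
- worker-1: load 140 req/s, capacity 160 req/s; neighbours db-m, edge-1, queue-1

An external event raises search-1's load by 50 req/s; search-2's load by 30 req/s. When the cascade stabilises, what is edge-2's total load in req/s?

50

Round 1 — search-1 at 130 > 110; search-2 at 120 > 110. search-1, search-2 crash.
  search-1 sheds 130 req/s to queue-1: 130 each.
    queue-1: 50+130 = 180 > 80
  search-2 sheds 120 req/s to db-m, edge-2, queue-1: 40 each.
    db-m: 80+40 = 120 ≤ 160
    edge-2: 10+40 = 50 ≤ 90
    queue-1: 180+40 = 220 > 80
Round 2 — queue-1 crashes.
  queue-1 sheds 220 req/s to app-a, edge-1, worker-1: 73 each (1 lost).
    app-a: 30+73 = 103 ≤ 120
    edge-1: 10+73 = 83 ≤ 100
    worker-1: 140+73 = 213 > 160
Round 3 — worker-1 crashes.
  worker-1 sheds 213 req/s to db-m, edge-1: 106 each (1 lost).
    db-m: 120+106 = 226 > 160
    edge-1: 83+106 = 189 > 100
Round 4 — db-m, edge-1 crash.
  db-m sheds 226 req/s to app-a: 226 each.
    app-a: 103+226 = 329 > 120
  edge-1 sheds 189 req/s: no online neighbours, lost.
Round 5 — app-a crashes.
  app-a sheds 329 req/s: no online neighbours, lost.
No further crashes.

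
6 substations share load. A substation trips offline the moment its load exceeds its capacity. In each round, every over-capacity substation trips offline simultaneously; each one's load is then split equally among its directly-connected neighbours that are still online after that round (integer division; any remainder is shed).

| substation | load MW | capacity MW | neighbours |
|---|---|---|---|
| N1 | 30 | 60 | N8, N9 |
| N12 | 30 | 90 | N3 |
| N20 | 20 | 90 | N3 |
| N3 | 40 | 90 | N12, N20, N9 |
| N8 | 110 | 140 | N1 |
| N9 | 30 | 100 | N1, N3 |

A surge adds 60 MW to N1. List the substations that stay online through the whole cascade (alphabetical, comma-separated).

Round 1 — N1 at 90 > 60. N1 trips offline.
  N1 sheds 90 MW to N8, N9: 45 each.
    N8: 110+45 = 155 > 140
    N9: 30+45 = 75 ≤ 100
Round 2 — N8 trips offline.
  N8 sheds 155 MW: no online neighbours, lost.
No further trips.

N12, N20, N3, N9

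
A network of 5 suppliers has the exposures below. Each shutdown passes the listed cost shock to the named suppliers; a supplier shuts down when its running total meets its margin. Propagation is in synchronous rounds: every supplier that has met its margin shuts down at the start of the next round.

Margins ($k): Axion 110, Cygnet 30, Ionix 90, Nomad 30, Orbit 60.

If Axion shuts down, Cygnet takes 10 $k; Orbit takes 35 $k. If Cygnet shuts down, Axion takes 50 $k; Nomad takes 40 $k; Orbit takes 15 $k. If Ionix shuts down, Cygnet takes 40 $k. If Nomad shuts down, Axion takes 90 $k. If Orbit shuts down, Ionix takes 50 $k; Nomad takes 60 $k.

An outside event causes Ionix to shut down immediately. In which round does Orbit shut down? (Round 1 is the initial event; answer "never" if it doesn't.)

Round 1 — Ionix shuts down (initial).
  Cygnet: +40 → 40 ≥ 30
Round 2 — Cygnet shuts down.
  Axion: +50 → 50 < 110
  Nomad: +40 → 40 ≥ 30
  Orbit: +15 → 15 < 60
Round 3 — Nomad shuts down.
  Axion: +90 → 140 ≥ 110
Round 4 — Axion shuts down.
  Orbit: +35 → 50 < 60
No further shutdowns.

never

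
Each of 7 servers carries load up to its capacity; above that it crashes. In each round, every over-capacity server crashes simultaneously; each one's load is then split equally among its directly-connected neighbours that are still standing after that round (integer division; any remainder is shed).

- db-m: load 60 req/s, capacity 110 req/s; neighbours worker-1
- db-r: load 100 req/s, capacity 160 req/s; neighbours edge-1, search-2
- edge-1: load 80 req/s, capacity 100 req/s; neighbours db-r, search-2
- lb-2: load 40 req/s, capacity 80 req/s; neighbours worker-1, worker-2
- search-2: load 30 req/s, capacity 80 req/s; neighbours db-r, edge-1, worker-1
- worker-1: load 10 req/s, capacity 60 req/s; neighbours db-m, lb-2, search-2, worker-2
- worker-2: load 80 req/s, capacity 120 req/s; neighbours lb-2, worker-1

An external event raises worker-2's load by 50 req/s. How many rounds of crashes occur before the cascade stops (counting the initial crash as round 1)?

Round 1 — worker-2 at 130 > 120. worker-2 crashes.
  worker-2 sheds 130 req/s to lb-2, worker-1: 65 each.
    lb-2: 40+65 = 105 > 80
    worker-1: 10+65 = 75 > 60
Round 2 — lb-2, worker-1 crash.
  lb-2 sheds 105 req/s: no online neighbours, lost.
  worker-1 sheds 75 req/s to db-m, search-2: 37 each (1 lost).
    db-m: 60+37 = 97 ≤ 110
    search-2: 30+37 = 67 ≤ 80
No further crashes.

2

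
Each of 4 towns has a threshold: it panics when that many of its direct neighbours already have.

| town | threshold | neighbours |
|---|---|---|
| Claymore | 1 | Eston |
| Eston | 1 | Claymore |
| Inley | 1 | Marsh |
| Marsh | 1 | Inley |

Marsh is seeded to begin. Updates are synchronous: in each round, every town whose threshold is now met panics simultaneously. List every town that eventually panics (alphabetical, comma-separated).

Inley, Marsh

Round 1 — Marsh panics (initial).
Round 2 — checking thresholds:
  Inley: 1 of 1 neighbours ≥ 1, panics.
Round 3 — no new panics; cascade stops.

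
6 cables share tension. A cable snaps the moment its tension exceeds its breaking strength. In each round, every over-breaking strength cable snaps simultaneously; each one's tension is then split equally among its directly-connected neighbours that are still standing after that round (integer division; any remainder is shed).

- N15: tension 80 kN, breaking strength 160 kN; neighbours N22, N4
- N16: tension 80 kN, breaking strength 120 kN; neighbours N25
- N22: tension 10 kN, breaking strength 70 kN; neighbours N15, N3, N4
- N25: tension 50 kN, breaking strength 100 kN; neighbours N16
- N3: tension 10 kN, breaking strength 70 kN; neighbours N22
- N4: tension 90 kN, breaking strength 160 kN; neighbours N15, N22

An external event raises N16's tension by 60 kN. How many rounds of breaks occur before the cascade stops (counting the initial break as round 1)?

2

Round 1 — N16 at 140 > 120. N16 snaps.
  N16 sheds 140 kN to N25: 140 each.
    N25: 50+140 = 190 > 100
Round 2 — N25 snaps.
  N25 sheds 190 kN: no online neighbours, lost.
No further breaks.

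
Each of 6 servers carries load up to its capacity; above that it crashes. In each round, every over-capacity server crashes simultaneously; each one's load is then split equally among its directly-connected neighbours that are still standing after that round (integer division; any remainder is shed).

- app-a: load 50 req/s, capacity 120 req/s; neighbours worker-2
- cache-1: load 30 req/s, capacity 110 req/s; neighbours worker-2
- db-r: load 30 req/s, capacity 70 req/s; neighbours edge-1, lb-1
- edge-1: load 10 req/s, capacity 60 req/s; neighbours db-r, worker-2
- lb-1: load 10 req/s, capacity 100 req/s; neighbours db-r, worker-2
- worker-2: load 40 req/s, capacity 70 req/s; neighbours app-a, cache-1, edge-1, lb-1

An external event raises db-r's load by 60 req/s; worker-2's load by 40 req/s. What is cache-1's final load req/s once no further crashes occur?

Round 1 — db-r at 90 > 70; worker-2 at 80 > 70. db-r, worker-2 crash.
  db-r sheds 90 req/s to edge-1, lb-1: 45 each.
    edge-1: 10+45 = 55 ≤ 60
    lb-1: 10+45 = 55 ≤ 100
  worker-2 sheds 80 req/s to app-a, cache-1, edge-1, lb-1: 20 each.
    app-a: 50+20 = 70 ≤ 120
    cache-1: 30+20 = 50 ≤ 110
    edge-1: 55+20 = 75 > 60
    lb-1: 55+20 = 75 ≤ 100
Round 2 — edge-1 crashes.
  edge-1 sheds 75 req/s: no online neighbours, lost.
No further crashes.

50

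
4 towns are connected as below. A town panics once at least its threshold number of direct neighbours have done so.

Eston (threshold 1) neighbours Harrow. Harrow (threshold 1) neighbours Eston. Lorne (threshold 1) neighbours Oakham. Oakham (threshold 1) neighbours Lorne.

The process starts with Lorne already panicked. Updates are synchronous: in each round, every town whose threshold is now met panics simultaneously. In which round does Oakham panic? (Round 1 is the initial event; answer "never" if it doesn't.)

2

Round 1 — Lorne panics (initial).
Round 2 — checking thresholds:
  Oakham: 1 of 1 neighbours ≥ 1, panics.
Round 3 — no new panics; cascade stops.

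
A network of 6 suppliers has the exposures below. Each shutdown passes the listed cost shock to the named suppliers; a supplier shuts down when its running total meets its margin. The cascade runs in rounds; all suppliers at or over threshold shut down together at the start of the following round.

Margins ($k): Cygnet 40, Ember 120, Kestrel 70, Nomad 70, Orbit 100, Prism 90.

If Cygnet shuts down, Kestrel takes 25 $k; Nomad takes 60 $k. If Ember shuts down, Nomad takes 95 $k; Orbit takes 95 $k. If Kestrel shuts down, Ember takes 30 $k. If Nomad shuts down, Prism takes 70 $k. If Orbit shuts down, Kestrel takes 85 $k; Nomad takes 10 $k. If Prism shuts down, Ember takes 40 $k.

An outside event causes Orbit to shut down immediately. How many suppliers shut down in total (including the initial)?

Round 1 — Orbit shuts down (initial).
  Kestrel: +85 → 85 ≥ 70
  Nomad: +10 → 10 < 70
Round 2 — Kestrel shuts down.
  Ember: +30 → 30 < 120
No further shutdowns.

2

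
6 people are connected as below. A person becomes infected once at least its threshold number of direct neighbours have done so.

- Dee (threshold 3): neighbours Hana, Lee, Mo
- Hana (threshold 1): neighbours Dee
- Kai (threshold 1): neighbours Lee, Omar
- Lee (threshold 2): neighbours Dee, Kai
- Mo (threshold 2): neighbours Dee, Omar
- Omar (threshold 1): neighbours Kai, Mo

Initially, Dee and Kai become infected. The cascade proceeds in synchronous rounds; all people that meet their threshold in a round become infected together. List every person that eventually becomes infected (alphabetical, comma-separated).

Round 1 — Dee, Kai become infected (initial).
Round 2 — checking thresholds:
  Hana: 1 of 1 neighbours ≥ 1, becomes infected.
  Lee: 2 of 2 neighbours ≥ 2, becomes infected.
  Mo: 1 of 2 neighbours < 2, holds.
  Omar: 1 of 2 neighbours ≥ 1, becomes infected.
Round 3 — checking thresholds:
  Mo: 2 of 2 neighbours ≥ 2, becomes infected.
Round 4 — no new infections; cascade stops.

Dee, Hana, Kai, Lee, Mo, Omar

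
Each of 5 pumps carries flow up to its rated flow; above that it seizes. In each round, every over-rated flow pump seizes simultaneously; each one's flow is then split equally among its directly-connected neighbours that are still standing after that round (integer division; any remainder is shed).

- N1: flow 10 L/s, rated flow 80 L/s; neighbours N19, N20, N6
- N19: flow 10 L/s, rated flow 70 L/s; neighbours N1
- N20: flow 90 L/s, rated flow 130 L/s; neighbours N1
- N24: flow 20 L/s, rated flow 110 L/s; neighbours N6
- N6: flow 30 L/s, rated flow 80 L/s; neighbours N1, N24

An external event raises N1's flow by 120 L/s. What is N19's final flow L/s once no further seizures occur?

Round 1 — N1 at 130 > 80. N1 seizes.
  N1 sheds 130 L/s to N19, N20, N6: 43 each (1 lost).
    N19: 10+43 = 53 ≤ 70
    N20: 90+43 = 133 > 130
    N6: 30+43 = 73 ≤ 80
Round 2 — N20 seizes.
  N20 sheds 133 L/s: no online neighbours, lost.
No further seizures.

53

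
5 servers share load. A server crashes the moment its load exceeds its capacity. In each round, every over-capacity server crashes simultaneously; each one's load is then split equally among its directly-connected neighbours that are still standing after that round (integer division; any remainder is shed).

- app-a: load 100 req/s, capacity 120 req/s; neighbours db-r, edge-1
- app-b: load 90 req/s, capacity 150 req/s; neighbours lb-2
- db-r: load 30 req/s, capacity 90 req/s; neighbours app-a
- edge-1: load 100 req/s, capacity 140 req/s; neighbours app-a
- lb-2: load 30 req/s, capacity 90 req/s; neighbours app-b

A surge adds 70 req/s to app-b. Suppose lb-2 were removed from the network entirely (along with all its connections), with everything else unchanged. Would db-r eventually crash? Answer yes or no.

With lb-2 removed:
Round 1 — app-b at 160 > 150. app-b crashes.
  app-b sheds 160 req/s: no online neighbours, lost.
No further crashes.

no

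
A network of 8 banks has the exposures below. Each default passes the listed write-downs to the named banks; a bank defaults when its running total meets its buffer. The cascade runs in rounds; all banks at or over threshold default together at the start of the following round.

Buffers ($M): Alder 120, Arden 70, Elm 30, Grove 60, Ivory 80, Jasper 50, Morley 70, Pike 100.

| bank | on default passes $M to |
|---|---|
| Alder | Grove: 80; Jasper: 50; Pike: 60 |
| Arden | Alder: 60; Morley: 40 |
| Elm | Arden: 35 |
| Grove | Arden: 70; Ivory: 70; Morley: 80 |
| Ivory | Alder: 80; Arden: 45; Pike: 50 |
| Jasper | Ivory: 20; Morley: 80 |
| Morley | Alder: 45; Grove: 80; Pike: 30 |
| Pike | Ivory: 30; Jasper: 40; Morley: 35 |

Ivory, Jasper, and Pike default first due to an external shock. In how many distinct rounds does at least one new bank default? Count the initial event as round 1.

4

Round 1 — Ivory, Jasper, Pike default (initial).
  Alder: +80 → 80 < 120
  Arden: +45 → 45 < 70
  Morley: +80+35 → 115 ≥ 70
Round 2 — Morley defaults.
  Alder: +45 → 125 ≥ 120
  Grove: +80 → 80 ≥ 60
Round 3 — Alder, Grove default.
  Arden: +70 → 115 ≥ 70
Round 4 — Arden defaults.
No further defaults.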